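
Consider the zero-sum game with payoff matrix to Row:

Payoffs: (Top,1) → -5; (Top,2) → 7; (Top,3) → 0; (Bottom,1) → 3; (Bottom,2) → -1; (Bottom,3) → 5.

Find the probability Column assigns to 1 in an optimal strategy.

Row minima: Top → -5, Bottom → -1; maximin = -1.
Column maxima: 1 → 3, 2 → 7, 3 → 5; minimax = 3.
-1 ≠ 3, so there is no saddle point; optimal play is mixed.
3 is strictly dominated by 1 (it gives Row strictly more in every row), so Column never plays it.
On the remaining 2×2 (Top, Bottom vs 1, 2):
Let Row play Top with probability p. Expected payoff against 1: (-5)p + 3(1−p) = −8p + 3; against 2: 7p + (-1)(1−p) = 8p − 1.
Setting these equal: −8p + 3 = 8p − 1 ⇒ −16p = -4 ⇒ p = 1/4, and the value is (-8)·(1/4) + 3 = 1.
For Column: with q = P(1), equating Top's and Bottom's payoffs gives −12q + 7 = 4q − 1 ⇒ q = 1/2.

1/2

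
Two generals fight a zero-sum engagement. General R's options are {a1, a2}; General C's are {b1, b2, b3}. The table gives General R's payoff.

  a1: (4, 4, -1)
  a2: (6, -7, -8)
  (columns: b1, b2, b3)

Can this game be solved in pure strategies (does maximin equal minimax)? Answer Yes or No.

Row minima: a1 → -1, a2 → -8; maximin = -1.
Column maxima: b1 → 6, b2 → 4, b3 → -1; minimax = -1.
maximin = minimax = -1, so a saddle point exists.

Yes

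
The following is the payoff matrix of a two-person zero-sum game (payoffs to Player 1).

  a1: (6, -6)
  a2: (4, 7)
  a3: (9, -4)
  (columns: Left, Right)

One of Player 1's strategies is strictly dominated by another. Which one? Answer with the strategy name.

a3 gives a strictly higher payoff than a1 against every column: 9 > 6, -4 > -6.
So a1 is strictly dominated and Player 1 never plays it.

a1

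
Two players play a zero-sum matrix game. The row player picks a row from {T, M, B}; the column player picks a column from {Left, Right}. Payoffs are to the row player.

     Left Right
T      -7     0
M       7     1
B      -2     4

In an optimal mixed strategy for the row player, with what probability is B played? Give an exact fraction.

Row minima: T → -7, M → 1, B → -2; maximin = 1.
Column maxima: Left → 7, Right → 4; minimax = 4.
1 ≠ 4, so there is no saddle point; optimal play is mixed.
T is strictly dominated by M, so the row player never plays it.
On the remaining 2×2 (M, B vs Left, Right):
Let the row player play M with probability p. Expected payoff against Left: 7p + (-2)(1−p) = 9p − 2; against Right: 1p + 4(1−p) = −3p + 4.
Setting these equal: 9p − 2 = −3p + 4 ⇒ 12p = 6 ⇒ p = 1/2, and the value is (9)·(1/2) − 2 = 5/2.
For the column player: with q = P(Left), equating M's and B's payoffs gives 6q + 1 = −6q + 4 ⇒ q = 1/4.

1/2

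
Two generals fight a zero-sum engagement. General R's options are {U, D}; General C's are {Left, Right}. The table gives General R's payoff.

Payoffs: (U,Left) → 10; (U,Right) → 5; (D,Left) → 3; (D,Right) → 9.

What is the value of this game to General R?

75/11

Row minima: U → 5, D → 3; maximin = 5.
Column maxima: Left → 10, Right → 9; minimax = 9.
5 ≠ 9, so there is no saddle point; optimal play is mixed.
Let General R play U with probability p. Expected payoff against Left: 10p + 3(1−p) = 7p + 3; against Right: 5p + 9(1−p) = −4p + 9.
Setting these equal: 7p + 3 = −4p + 9 ⇒ 11p = 6 ⇒ p = 6/11, and the value is (7)·(6/11) + 3 = 75/11.
For General C: with q = P(Left), equating U's and D's payoffs gives 5q + 5 = −6q + 9 ⇒ q = 4/11.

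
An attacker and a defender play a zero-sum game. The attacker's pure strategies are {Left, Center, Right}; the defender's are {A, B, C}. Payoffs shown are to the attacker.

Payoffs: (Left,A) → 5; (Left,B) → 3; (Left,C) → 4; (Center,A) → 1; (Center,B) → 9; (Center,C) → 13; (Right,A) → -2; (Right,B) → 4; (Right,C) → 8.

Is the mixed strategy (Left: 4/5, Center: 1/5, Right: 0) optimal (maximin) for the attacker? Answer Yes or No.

Against A this mix gives (4/5)·5 + (1/5)·1 = 21/5.
Against B this mix gives (4/5)·3 + (1/5)·9 = 21/5.
Against C this mix gives (4/5)·4 + (1/5)·13 = 29/5.
All of the defender's active replies (A, B) yield 21/5, and no column does worse for the attacker. The mix makes the defender indifferent and guarantees 21/5, so it is optimal.

Yes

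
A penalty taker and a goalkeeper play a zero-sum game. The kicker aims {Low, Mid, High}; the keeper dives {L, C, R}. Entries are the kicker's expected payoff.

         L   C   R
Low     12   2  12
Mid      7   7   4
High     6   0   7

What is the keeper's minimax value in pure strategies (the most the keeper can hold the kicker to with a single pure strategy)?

7

Column maxima: L → 12, C → 7, R → 12.
The smallest of these is 7.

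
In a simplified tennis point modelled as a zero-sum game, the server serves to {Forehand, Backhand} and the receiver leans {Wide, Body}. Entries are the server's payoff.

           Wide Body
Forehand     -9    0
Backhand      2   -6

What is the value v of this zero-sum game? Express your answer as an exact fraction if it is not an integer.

Row minima: Forehand → -9, Backhand → -6; maximin = -6.
Column maxima: Wide → 2, Body → 0; minimax = 0.
-6 ≠ 0, so there is no saddle point; optimal play is mixed.
Let the server play Forehand with probability p. Expected payoff against Wide: (-9)p + 2(1−p) = −11p + 2; against Body: 0p + (-6)(1−p) = 6p − 6.
Setting these equal: −11p + 2 = 6p − 6 ⇒ −17p = -8 ⇒ p = 8/17, and the value is (-11)·(8/17) + 2 = -54/17.
For the receiver: with q = P(Wide), equating Forehand's and Backhand's payoffs gives −9q = 8q − 6 ⇒ q = 6/17.

-54/17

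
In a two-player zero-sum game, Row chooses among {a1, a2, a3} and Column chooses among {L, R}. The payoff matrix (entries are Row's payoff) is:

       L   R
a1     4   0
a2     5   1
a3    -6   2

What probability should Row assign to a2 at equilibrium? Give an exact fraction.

2/3

Row minima: a1 → 0, a2 → 1, a3 → -6; maximin = 1.
Column maxima: L → 5, R → 2; minimax = 2.
1 ≠ 2, so there is no saddle point; optimal play is mixed.
a1 is strictly dominated by a2, so Row never plays it.
On the remaining 2×2 (a2, a3 vs L, R):
Let Row play a2 with probability p. Expected payoff against L: 5p + (-6)(1−p) = 11p − 6; against R: 1p + 2(1−p) = −p + 2.
Setting these equal: 11p − 6 = −p + 2 ⇒ 12p = 8 ⇒ p = 2/3, and the value is (11)·(2/3) − 6 = 4/3.
For Column: with q = P(L), equating a2's and a3's payoffs gives 4q + 1 = −8q + 2 ⇒ q = 1/12.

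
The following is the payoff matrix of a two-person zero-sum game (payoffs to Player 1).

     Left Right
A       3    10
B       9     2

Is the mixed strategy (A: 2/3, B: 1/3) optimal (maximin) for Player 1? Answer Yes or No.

No

Against Left this mix gives (2/3)·3 + (1/3)·9 = 5.
Against Right this mix gives (2/3)·10 + (1/3)·2 = 22/3.
Player 2 will play Left, holding Player 1 to 5. Shifting weight toward the row that does better against Left would raise this floor (the equalizing mix achieves 6 against both Left and Right), so the proposed strategy is not optimal.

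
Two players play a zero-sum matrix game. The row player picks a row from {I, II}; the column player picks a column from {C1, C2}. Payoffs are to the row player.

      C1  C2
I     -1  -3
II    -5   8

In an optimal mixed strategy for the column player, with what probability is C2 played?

4/15

Row minima: I → -3, II → -5; maximin = -3.
Column maxima: C1 → -1, C2 → 8; minimax = -1.
-3 ≠ -1, so there is no saddle point; optimal play is mixed.
Let the row player play I with probability p. Expected payoff against C1: (-1)p + (-5)(1−p) = 4p − 5; against C2: (-3)p + 8(1−p) = −11p + 8.
Setting these equal: 4p − 5 = −11p + 8 ⇒ 15p = 13 ⇒ p = 13/15, and the value is (4)·(13/15) − 5 = -23/15.
For the column player: with q = P(C1), equating I's and II's payoffs gives 2q − 3 = −13q + 8 ⇒ q = 11/15.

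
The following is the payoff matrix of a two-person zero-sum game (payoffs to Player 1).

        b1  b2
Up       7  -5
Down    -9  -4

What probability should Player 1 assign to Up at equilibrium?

Row minima: Up → -5, Down → -9; maximin = -5.
Column maxima: b1 → 7, b2 → -4; minimax = -4.
-5 ≠ -4, so there is no saddle point; optimal play is mixed.
Let Player 1 play Up with probability p. Expected payoff against b1: 7p + (-9)(1−p) = 16p − 9; against b2: (-5)p + (-4)(1−p) = −p − 4.
Setting these equal: 16p − 9 = −p − 4 ⇒ 17p = 5 ⇒ p = 5/17, and the value is (16)·(5/17) − 9 = -73/17.
For Player 2: with q = P(b1), equating Up's and Down's payoffs gives 12q − 5 = −5q − 4 ⇒ q = 1/17.

5/17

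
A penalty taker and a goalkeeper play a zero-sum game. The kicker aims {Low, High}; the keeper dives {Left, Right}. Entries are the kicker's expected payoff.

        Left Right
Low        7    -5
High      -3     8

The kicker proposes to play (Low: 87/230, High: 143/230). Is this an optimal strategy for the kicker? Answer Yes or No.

Against Left this mix gives (87/230)·7 + (143/230)·(-3) = 18/23.
Against Right this mix gives (87/230)·(-5) + (143/230)·8 = 709/230.
The keeper will play Left, holding the kicker to 18/23. Shifting weight toward the row that does better against Left would raise this floor (the equalizing mix achieves 41/23 against both Left and Right), so the proposed strategy is not optimal.

No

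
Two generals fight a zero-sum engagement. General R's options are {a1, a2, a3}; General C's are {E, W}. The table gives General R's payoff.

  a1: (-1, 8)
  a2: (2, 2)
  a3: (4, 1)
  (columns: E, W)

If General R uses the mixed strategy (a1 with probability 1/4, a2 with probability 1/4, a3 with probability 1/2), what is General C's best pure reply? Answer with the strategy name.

If General C plays E, General R's expected payoff is (1/4)·(-1) + (1/4)·2 + (1/2)·4 = 9/4.
If General C plays W, General R's expected payoff is (1/4)·8 + (1/4)·2 + (1/2)·1 = 3.
General C minimizes General R's payoff; the smallest is 9/4, so the best response is E.

E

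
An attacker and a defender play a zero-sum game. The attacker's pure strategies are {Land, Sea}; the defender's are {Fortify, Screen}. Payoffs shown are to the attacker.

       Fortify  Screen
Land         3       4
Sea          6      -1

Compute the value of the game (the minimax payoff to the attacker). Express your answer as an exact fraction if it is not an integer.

27/8

Row minima: Land → 3, Sea → -1; maximin = 3.
Column maxima: Fortify → 6, Screen → 4; minimax = 4.
3 ≠ 4, so there is no saddle point; optimal play is mixed.
Let the attacker play Land with probability p. Expected payoff against Fortify: 3p + 6(1−p) = −3p + 6; against Screen: 4p + (-1)(1−p) = 5p − 1.
Setting these equal: −3p + 6 = 5p − 1 ⇒ −8p = -7 ⇒ p = 7/8, and the value is (-3)·(7/8) + 6 = 27/8.
For the defender: with q = P(Fortify), equating Land's and Sea's payoffs gives −q + 4 = 7q − 1 ⇒ q = 5/8.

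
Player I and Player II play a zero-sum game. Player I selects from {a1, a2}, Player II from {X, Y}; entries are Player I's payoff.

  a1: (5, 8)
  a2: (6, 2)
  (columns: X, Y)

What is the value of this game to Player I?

38/7

Row minima: a1 → 5, a2 → 2; maximin = 5.
Column maxima: X → 6, Y → 8; minimax = 6.
5 ≠ 6, so there is no saddle point; optimal play is mixed.
Let Player I play a1 with probability p. Expected payoff against X: 5p + 6(1−p) = −p + 6; against Y: 8p + 2(1−p) = 6p + 2.
Setting these equal: −p + 6 = 6p + 2 ⇒ −7p = -4 ⇒ p = 4/7, and the value is (-1)·(4/7) + 6 = 38/7.
For Player II: with q = P(X), equating a1's and a2's payoffs gives −3q + 8 = 4q + 2 ⇒ q = 6/7.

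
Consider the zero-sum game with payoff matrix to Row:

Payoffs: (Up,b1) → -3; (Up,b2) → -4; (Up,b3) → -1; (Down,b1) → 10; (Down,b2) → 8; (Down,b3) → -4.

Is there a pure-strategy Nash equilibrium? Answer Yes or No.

No

Row minima: Up → -4, Down → -4; maximin = -4.
Column maxima: b1 → 10, b2 → 8, b3 → -1; minimax = -1.
-4 ≠ -1, so no pure-strategy equilibrium exists.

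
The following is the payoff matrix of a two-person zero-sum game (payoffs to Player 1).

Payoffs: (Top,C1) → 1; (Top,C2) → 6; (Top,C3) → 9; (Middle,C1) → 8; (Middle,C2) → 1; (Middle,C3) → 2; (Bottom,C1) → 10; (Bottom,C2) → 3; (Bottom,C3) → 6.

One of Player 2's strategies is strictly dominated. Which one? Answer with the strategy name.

C3

C2 holds Player 1's payoff strictly below C3 in every row: 6 < 9, 1 < 2, 3 < 6.
So C3 is strictly dominated for Player 2.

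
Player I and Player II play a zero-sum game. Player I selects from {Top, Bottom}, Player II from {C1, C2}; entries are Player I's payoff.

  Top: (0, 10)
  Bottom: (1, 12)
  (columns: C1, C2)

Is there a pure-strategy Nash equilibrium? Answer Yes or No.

Yes

Row minima: Top → 0, Bottom → 1; maximin = 1.
Column maxima: C1 → 1, C2 → 12; minimax = 1.
maximin = minimax = 1, so a saddle point exists.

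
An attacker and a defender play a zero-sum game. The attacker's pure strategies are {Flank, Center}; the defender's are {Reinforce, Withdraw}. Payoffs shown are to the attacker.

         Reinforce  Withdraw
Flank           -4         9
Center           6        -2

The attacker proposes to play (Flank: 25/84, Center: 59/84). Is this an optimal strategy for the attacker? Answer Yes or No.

No

Against Reinforce this mix gives (25/84)·(-4) + (59/84)·6 = 127/42.
Against Withdraw this mix gives (25/84)·9 + (59/84)·(-2) = 107/84.
The defender will play Withdraw, holding the attacker to 107/84. Shifting weight toward the row that does better against Withdraw would raise this floor (the equalizing mix achieves 46/21 against both Withdraw and Reinforce), so the proposed strategy is not optimal.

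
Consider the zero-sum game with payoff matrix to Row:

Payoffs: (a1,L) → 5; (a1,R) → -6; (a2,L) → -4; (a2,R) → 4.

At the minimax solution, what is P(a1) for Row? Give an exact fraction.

Row minima: a1 → -6, a2 → -4; maximin = -4.
Column maxima: L → 5, R → 4; minimax = 4.
-4 ≠ 4, so there is no saddle point; optimal play is mixed.
Let Row play a1 with probability p. Expected payoff against L: 5p + (-4)(1−p) = 9p − 4; against R: (-6)p + 4(1−p) = −10p + 4.
Setting these equal: 9p − 4 = −10p + 4 ⇒ 19p = 8 ⇒ p = 8/19, and the value is (9)·(8/19) − 4 = -4/19.
For Column: with q = P(L), equating a1's and a2's payoffs gives 11q − 6 = −8q + 4 ⇒ q = 10/19.

8/19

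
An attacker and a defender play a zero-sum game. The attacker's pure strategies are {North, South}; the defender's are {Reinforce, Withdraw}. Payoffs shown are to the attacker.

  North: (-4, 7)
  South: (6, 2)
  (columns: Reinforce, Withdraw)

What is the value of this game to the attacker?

10/3

Row minima: North → -4, South → 2; maximin = 2.
Column maxima: Reinforce → 6, Withdraw → 7; minimax = 6.
2 ≠ 6, so there is no saddle point; optimal play is mixed.
Let the attacker play North with probability p. Expected payoff against Reinforce: (-4)p + 6(1−p) = −10p + 6; against Withdraw: 7p + 2(1−p) = 5p + 2.
Setting these equal: −10p + 6 = 5p + 2 ⇒ −15p = -4 ⇒ p = 4/15, and the value is (-10)·(4/15) + 6 = 10/3.
For the defender: with q = P(Reinforce), equating North's and South's payoffs gives −11q + 7 = 4q + 2 ⇒ q = 1/3.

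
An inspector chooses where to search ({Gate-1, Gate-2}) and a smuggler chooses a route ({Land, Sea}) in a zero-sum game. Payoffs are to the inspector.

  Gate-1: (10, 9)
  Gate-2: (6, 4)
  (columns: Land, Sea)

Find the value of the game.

9

Row minima: Gate-1 → 9, Gate-2 → 4; maximin = 9.
Column maxima: Land → 10, Sea → 9; minimax = 9.
Since maximin = minimax = 9, there is a saddle point and the value is 9.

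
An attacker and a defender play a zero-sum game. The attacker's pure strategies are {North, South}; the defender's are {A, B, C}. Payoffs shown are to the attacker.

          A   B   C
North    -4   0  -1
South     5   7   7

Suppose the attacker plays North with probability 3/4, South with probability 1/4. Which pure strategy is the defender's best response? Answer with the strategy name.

If the defender plays A, the attacker's expected payoff is (3/4)·(-4) + (1/4)·5 = -7/4.
If the defender plays B, the attacker's expected payoff is (3/4)·0 + (1/4)·7 = 7/4.
If the defender plays C, the attacker's expected payoff is (3/4)·(-1) + (1/4)·7 = 1.
The defender minimizes the attacker's payoff; the smallest is -7/4, so the best response is A.

A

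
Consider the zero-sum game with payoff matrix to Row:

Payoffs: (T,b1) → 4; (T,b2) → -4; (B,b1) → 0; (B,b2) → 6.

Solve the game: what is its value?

Row minima: T → -4, B → 0; maximin = 0.
Column maxima: b1 → 4, b2 → 6; minimax = 4.
0 ≠ 4, so there is no saddle point; optimal play is mixed.
Let Row play T with probability p. Expected payoff against b1: 4p + 0(1−p) = 4p; against b2: (-4)p + 6(1−p) = −10p + 6.
Setting these equal: 4p = −10p + 6 ⇒ 14p = 6 ⇒ p = 3/7, and the value is (4)·(3/7) = 12/7.
For Column: with q = P(b1), equating T's and B's payoffs gives 8q − 4 = −6q + 6 ⇒ q = 5/7.

12/7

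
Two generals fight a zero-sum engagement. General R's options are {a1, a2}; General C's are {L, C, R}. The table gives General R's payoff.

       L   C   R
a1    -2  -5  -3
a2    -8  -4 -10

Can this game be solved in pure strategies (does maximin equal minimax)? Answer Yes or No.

No

Row minima: a1 → -5, a2 → -10; maximin = -5.
Column maxima: L → -2, C → -4, R → -3; minimax = -4.
-5 ≠ -4, so no pure-strategy equilibrium exists.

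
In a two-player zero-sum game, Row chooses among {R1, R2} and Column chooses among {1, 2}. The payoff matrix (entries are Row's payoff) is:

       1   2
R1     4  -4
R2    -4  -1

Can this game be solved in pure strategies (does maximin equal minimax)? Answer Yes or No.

Row minima: R1 → -4, R2 → -4; maximin = -4.
Column maxima: 1 → 4, 2 → -1; minimax = -1.
-4 ≠ -1, so no pure-strategy equilibrium exists.

No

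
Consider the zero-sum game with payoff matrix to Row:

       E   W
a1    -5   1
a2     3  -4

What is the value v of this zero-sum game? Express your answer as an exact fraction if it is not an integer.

-17/13

Row minima: a1 → -5, a2 → -4; maximin = -4.
Column maxima: E → 3, W → 1; minimax = 1.
-4 ≠ 1, so there is no saddle point; optimal play is mixed.
Let Row play a1 with probability p. Expected payoff against E: (-5)p + 3(1−p) = −8p + 3; against W: 1p + (-4)(1−p) = 5p − 4.
Setting these equal: −8p + 3 = 5p − 4 ⇒ −13p = -7 ⇒ p = 7/13, and the value is (-8)·(7/13) + 3 = -17/13.
For Column: with q = P(E), equating a1's and a2's payoffs gives −6q + 1 = 7q − 4 ⇒ q = 5/13.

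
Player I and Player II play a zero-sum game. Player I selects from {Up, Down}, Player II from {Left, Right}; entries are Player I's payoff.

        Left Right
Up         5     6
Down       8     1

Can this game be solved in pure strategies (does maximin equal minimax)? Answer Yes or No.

Row minima: Up → 5, Down → 1; maximin = 5.
Column maxima: Left → 8, Right → 6; minimax = 6.
5 ≠ 6, so no pure-strategy equilibrium exists.

No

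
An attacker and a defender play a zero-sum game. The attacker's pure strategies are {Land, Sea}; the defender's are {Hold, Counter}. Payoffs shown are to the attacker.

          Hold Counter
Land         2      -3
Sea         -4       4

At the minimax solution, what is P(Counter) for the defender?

6/13

Row minima: Land → -3, Sea → -4; maximin = -3.
Column maxima: Hold → 2, Counter → 4; minimax = 2.
-3 ≠ 2, so there is no saddle point; optimal play is mixed.
Let the attacker play Land with probability p. Expected payoff against Hold: 2p + (-4)(1−p) = 6p − 4; against Counter: (-3)p + 4(1−p) = −7p + 4.
Setting these equal: 6p − 4 = −7p + 4 ⇒ 13p = 8 ⇒ p = 8/13, and the value is (6)·(8/13) − 4 = -4/13.
For the defender: with q = P(Hold), equating Land's and Sea's payoffs gives 5q − 3 = −8q + 4 ⇒ q = 7/13.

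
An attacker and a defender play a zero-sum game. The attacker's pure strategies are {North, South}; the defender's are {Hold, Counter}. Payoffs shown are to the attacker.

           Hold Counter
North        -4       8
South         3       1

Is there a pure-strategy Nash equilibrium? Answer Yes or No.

Row minima: North → -4, South → 1; maximin = 1.
Column maxima: Hold → 3, Counter → 8; minimax = 3.
1 ≠ 3, so no pure-strategy equilibrium exists.

No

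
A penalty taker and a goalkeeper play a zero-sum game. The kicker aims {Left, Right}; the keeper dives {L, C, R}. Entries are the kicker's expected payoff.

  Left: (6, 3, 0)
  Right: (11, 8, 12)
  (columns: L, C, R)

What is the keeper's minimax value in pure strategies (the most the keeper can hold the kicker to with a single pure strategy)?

8

Column maxima: L → 11, C → 8, R → 12.
The smallest of these is 8.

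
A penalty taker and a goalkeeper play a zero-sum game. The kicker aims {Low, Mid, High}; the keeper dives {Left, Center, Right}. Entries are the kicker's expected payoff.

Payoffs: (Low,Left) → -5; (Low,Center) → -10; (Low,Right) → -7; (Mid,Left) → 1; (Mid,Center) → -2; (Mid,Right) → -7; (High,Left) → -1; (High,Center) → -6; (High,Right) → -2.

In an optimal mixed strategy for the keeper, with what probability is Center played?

Row minima: Low → -10, Mid → -7, High → -6; maximin = -6.
Column maxima: Left → 1, Center → -2, Right → -2; minimax = -2.
-6 ≠ -2, so there is no saddle point; optimal play is mixed.
Low is strictly dominated by High, so the kicker never plays it.
Left is strictly dominated by Center (it gives the kicker strictly more in every row), so the keeper never plays it.
On the remaining 2×2 (Mid, High vs Center, Right):
Let the kicker play Mid with probability p. Expected payoff against Center: (-2)p + (-6)(1−p) = 4p − 6; against Right: (-7)p + (-2)(1−p) = −5p − 2.
Setting these equal: 4p − 6 = −5p − 2 ⇒ 9p = 4 ⇒ p = 4/9, and the value is (4)·(4/9) − 6 = -38/9.
For the keeper: with q = P(Center), equating Mid's and High's payoffs gives 5q − 7 = −4q − 2 ⇒ q = 5/9.

5/9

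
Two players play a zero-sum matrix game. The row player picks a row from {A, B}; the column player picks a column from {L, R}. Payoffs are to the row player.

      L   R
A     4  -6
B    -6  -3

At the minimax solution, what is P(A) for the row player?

Row minima: A → -6, B → -6; maximin = -6.
Column maxima: L → 4, R → -3; minimax = -3.
-6 ≠ -3, so there is no saddle point; optimal play is mixed.
Let the row player play A with probability p. Expected payoff against L: 4p + (-6)(1−p) = 10p − 6; against R: (-6)p + (-3)(1−p) = −3p − 3.
Setting these equal: 10p − 6 = −3p − 3 ⇒ 13p = 3 ⇒ p = 3/13, and the value is (10)·(3/13) − 6 = -48/13.
For the column player: with q = P(L), equating A's and B's payoffs gives 10q − 6 = −3q − 3 ⇒ q = 3/13.

3/13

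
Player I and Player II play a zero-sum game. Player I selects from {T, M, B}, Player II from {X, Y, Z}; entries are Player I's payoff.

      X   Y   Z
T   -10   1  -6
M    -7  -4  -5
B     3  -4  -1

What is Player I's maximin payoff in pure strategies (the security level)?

-4

Row minima: T → -10, M → -7, B → -4.
The best of these is -4.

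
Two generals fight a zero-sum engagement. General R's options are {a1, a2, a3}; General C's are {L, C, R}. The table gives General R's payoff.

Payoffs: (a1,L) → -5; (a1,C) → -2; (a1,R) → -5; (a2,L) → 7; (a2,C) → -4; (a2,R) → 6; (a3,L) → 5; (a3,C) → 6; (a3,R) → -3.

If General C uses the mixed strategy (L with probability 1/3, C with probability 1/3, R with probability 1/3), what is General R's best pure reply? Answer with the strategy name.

Expected payoff of a1: (1/3)·(-5) + (1/3)·(-2) + (1/3)·(-5) = -4.
Expected payoff of a2: (1/3)·7 + (1/3)·(-4) + (1/3)·6 = 3.
Expected payoff of a3: (1/3)·5 + (1/3)·6 + (1/3)·(-3) = 8/3.
The largest is 3, so General R's best response is a2.

a2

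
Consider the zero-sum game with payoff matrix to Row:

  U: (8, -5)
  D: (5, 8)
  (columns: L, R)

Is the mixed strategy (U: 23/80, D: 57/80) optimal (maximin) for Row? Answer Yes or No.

Against L this mix gives (23/80)·8 + (57/80)·5 = 469/80.
Against R this mix gives (23/80)·(-5) + (57/80)·8 = 341/80.
Column will play R, holding Row to 341/80. Shifting weight toward the row that does better against R would raise this floor (the equalizing mix achieves 89/16 against both R and L), so the proposed strategy is not optimal.

No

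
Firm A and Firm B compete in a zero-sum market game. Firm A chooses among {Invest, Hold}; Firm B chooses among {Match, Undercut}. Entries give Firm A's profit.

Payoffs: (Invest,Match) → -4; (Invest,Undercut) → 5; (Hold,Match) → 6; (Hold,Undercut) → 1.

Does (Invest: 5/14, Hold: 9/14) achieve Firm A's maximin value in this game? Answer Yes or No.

Against Match this mix gives (5/14)·(-4) + (9/14)·6 = 17/7.
Against Undercut this mix gives (5/14)·5 + (9/14)·1 = 17/7.
All of Firm B's active replies (Match, Undercut) yield 17/7, and no column does worse for Firm A. The mix makes Firm B indifferent and guarantees 17/7, so it is optimal.

Yes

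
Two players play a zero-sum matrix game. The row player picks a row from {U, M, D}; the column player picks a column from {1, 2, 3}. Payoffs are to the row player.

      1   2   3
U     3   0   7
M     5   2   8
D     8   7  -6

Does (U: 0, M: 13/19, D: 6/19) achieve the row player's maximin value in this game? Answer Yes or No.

Against 1 this mix gives (13/19)·5 + (6/19)·8 = 113/19.
Against 2 this mix gives (13/19)·2 + (6/19)·7 = 68/19.
Against 3 this mix gives (13/19)·8 + (6/19)·(-6) = 68/19.
All of the column player's active replies (2, 3) yield 68/19, and no column does worse for the row player. The mix makes the column player indifferent and guarantees 68/19, so it is optimal.

Yes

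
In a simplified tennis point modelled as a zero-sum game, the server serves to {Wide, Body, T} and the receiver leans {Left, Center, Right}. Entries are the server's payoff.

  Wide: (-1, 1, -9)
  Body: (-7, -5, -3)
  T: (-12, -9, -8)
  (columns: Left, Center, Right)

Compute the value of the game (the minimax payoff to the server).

-5

Row minima: Wide → -9, Body → -7, T → -12; maximin = -7.
Column maxima: Left → -1, Center → 1, Right → -3; minimax = -3.
-7 ≠ -3, so there is no saddle point; optimal play is mixed.
T is strictly dominated by Body, so the server never plays it.
Center is strictly dominated by Left (it gives the server strictly more in every row), so the receiver never plays it.
On the remaining 2×2 (Wide, Body vs Left, Right):
Let the server play Wide with probability p. Expected payoff against Left: (-1)p + (-7)(1−p) = 6p − 7; against Right: (-9)p + (-3)(1−p) = −6p − 3.
Setting these equal: 6p − 7 = −6p − 3 ⇒ 12p = 4 ⇒ p = 1/3, and the value is (6)·(1/3) − 7 = -5.
For the receiver: with q = P(Left), equating Wide's and Body's payoffs gives 8q − 9 = −4q − 3 ⇒ q = 1/2.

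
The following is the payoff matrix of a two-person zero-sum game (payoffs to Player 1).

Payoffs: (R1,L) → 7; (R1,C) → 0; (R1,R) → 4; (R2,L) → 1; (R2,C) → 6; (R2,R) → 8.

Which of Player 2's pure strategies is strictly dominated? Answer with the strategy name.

R

C holds Player 1's payoff strictly below R in every row: 0 < 4, 6 < 8.
So R is strictly dominated for Player 2.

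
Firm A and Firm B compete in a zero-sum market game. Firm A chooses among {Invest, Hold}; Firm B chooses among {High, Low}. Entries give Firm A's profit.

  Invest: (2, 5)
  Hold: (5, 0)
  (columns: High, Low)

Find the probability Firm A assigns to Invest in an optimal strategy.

5/8

Row minima: Invest → 2, Hold → 0; maximin = 2.
Column maxima: High → 5, Low → 5; minimax = 5.
2 ≠ 5, so there is no saddle point; optimal play is mixed.
Let Firm A play Invest with probability p. Expected payoff against High: 2p + 5(1−p) = −3p + 5; against Low: 5p + 0(1−p) = 5p.
Setting these equal: −3p + 5 = 5p ⇒ −8p = -5 ⇒ p = 5/8, and the value is (-3)·(5/8) + 5 = 25/8.
For Firm B: with q = P(High), equating Invest's and Hold's payoffs gives −3q + 5 = 5q ⇒ q = 5/8.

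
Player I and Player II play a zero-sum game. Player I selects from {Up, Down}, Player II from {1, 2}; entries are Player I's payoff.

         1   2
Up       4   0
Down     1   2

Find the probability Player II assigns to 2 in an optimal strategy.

Row minima: Up → 0, Down → 1; maximin = 1.
Column maxima: 1 → 4, 2 → 2; minimax = 2.
1 ≠ 2, so there is no saddle point; optimal play is mixed.
Let Player I play Up with probability p. Expected payoff against 1: 4p + 1(1−p) = 3p + 1; against 2: 0p + 2(1−p) = −2p + 2.
Setting these equal: 3p + 1 = −2p + 2 ⇒ 5p = 1 ⇒ p = 1/5, and the value is (3)·(1/5) + 1 = 8/5.
For Player II: with q = P(1), equating Up's and Down's payoffs gives 4q = −q + 2 ⇒ q = 2/5.

3/5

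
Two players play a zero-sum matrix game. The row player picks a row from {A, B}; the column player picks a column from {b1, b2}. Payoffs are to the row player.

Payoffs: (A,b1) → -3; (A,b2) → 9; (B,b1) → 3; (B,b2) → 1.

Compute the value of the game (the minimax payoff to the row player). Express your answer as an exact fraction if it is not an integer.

Row minima: A → -3, B → 1; maximin = 1.
Column maxima: b1 → 3, b2 → 9; minimax = 3.
1 ≠ 3, so there is no saddle point; optimal play is mixed.
Let the row player play A with probability p. Expected payoff against b1: (-3)p + 3(1−p) = −6p + 3; against b2: 9p + 1(1−p) = 8p + 1.
Setting these equal: −6p + 3 = 8p + 1 ⇒ −14p = -2 ⇒ p = 1/7, and the value is (-6)·(1/7) + 3 = 15/7.
For the column player: with q = P(b1), equating A's and B's payoffs gives −12q + 9 = 2q + 1 ⇒ q = 4/7.

15/7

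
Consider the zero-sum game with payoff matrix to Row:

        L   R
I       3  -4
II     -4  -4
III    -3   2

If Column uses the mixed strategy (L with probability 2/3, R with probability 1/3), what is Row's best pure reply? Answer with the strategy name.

Expected payoff of I: (2/3)·3 + (1/3)·(-4) = 2/3.
Expected payoff of II: (2/3)·(-4) + (1/3)·(-4) = -4.
Expected payoff of III: (2/3)·(-3) + (1/3)·2 = -4/3.
The largest is 2/3, so Row's best response is I.

I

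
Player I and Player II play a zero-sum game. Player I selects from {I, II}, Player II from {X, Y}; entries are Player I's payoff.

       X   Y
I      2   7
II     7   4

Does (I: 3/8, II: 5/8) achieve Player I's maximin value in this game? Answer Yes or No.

Yes

Against X this mix gives (3/8)·2 + (5/8)·7 = 41/8.
Against Y this mix gives (3/8)·7 + (5/8)·4 = 41/8.
All of Player II's active replies (X, Y) yield 41/8, and no column does worse for Player I. The mix makes Player II indifferent and guarantees 41/8, so it is optimal.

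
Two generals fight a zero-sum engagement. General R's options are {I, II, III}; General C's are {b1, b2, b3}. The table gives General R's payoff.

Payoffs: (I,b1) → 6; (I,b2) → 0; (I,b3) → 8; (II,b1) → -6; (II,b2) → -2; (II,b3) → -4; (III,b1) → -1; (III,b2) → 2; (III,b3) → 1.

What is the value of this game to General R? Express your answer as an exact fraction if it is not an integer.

Row minima: I → 0, II → -6, III → -1; maximin = 0.
Column maxima: b1 → 6, b2 → 2, b3 → 8; minimax = 2.
0 ≠ 2, so there is no saddle point; optimal play is mixed.
II is strictly dominated by I, so General R never plays it.
b3 is strictly dominated by b1 (it gives General R strictly more in every row), so General C never plays it.
On the remaining 2×2 (I, III vs b1, b2):
Let General R play I with probability p. Expected payoff against b1: 6p + (-1)(1−p) = 7p − 1; against b2: 0p + 2(1−p) = −2p + 2.
Setting these equal: 7p − 1 = −2p + 2 ⇒ 9p = 3 ⇒ p = 1/3, and the value is (7)·(1/3) − 1 = 4/3.
For General C: with q = P(b1), equating I's and III's payoffs gives 6q = −3q + 2 ⇒ q = 2/9.

4/3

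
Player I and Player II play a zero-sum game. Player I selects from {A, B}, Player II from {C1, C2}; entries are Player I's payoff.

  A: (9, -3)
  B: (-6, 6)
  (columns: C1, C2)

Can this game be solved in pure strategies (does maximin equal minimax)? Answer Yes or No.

No

Row minima: A → -3, B → -6; maximin = -3.
Column maxima: C1 → 9, C2 → 6; minimax = 6.
-3 ≠ 6, so no pure-strategy equilibrium exists.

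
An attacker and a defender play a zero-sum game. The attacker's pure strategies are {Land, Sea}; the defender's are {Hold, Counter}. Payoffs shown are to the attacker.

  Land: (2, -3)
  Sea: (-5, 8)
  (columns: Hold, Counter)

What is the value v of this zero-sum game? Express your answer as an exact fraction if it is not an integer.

Row minima: Land → -3, Sea → -5; maximin = -3.
Column maxima: Hold → 2, Counter → 8; minimax = 2.
-3 ≠ 2, so there is no saddle point; optimal play is mixed.
Let the attacker play Land with probability p. Expected payoff against Hold: 2p + (-5)(1−p) = 7p − 5; against Counter: (-3)p + 8(1−p) = −11p + 8.
Setting these equal: 7p − 5 = −11p + 8 ⇒ 18p = 13 ⇒ p = 13/18, and the value is (7)·(13/18) − 5 = 1/18.
For the defender: with q = P(Hold), equating Land's and Sea's payoffs gives 5q − 3 = −13q + 8 ⇒ q = 11/18.

1/18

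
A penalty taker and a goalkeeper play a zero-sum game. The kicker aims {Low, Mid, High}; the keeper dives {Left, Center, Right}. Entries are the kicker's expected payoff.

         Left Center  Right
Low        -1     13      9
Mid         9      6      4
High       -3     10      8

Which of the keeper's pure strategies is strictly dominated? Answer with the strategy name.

Center

Right holds the kicker's payoff strictly below Center in every row: 9 < 13, 4 < 6, 8 < 10.
So Center is strictly dominated for the keeper.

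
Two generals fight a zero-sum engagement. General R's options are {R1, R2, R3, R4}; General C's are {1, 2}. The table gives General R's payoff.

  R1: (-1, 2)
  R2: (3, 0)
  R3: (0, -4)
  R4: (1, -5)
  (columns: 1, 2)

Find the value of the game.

1

Row minima: R1 → -1, R2 → 0, R3 → -4, R4 → -5; maximin = 0.
Column maxima: 1 → 3, 2 → 2; minimax = 2.
0 ≠ 2, so there is no saddle point; optimal play is mixed.
R3 is strictly dominated by R2, so General R never plays it.
R4 is strictly dominated by R2, so General R never plays it.
On the remaining 2×2 (R1, R2 vs 1, 2):
Let General R play R1 with probability p. Expected payoff against 1: (-1)p + 3(1−p) = −4p + 3; against 2: 2p + 0(1−p) = 2p.
Setting these equal: −4p + 3 = 2p ⇒ −6p = -3 ⇒ p = 1/2, and the value is (-4)·(1/2) + 3 = 1.
For General C: with q = P(1), equating R1's and R2's payoffs gives −3q + 2 = 3q ⇒ q = 1/3.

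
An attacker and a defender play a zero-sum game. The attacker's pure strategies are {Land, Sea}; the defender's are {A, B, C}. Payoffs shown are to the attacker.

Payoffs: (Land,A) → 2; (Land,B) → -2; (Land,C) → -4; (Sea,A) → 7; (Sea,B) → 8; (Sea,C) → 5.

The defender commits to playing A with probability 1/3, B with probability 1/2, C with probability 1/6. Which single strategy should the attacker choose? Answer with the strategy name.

Sea

Expected payoff of Land: (1/3)·2 + (1/2)·(-2) + (1/6)·(-4) = -1.
Expected payoff of Sea: (1/3)·7 + (1/2)·8 + (1/6)·5 = 43/6.
The largest is 43/6, so the attacker's best response is Sea.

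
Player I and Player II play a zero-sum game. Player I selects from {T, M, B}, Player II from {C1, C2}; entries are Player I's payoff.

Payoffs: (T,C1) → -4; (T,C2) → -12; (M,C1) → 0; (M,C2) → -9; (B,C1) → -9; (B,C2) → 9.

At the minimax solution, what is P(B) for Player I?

1/3

Row minima: T → -12, M → -9, B → -9; maximin = -9.
Column maxima: C1 → 0, C2 → 9; minimax = 0.
-9 ≠ 0, so there is no saddle point; optimal play is mixed.
T is strictly dominated by M, so Player I never plays it.
On the remaining 2×2 (M, B vs C1, C2):
Let Player I play M with probability p. Expected payoff against C1: 0p + (-9)(1−p) = 9p − 9; against C2: (-9)p + 9(1−p) = −18p + 9.
Setting these equal: 9p − 9 = −18p + 9 ⇒ 27p = 18 ⇒ p = 2/3, and the value is (9)·(2/3) − 9 = -3.
For Player II: with q = P(C1), equating M's and B's payoffs gives 9q − 9 = −18q + 9 ⇒ q = 2/3.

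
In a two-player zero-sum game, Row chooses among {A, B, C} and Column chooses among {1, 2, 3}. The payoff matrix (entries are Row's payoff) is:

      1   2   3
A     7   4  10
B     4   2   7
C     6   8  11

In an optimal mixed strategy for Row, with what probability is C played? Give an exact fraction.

Row minima: A → 4, B → 2, C → 6; maximin = 6.
Column maxima: 1 → 7, 2 → 8, 3 → 11; minimax = 7.
6 ≠ 7, so there is no saddle point; optimal play is mixed.
B is strictly dominated by A, so Row never plays it.
3 is strictly dominated by 1 (it gives Row strictly more in every row), so Column never plays it.
On the remaining 2×2 (A, C vs 1, 2):
Let Row play A with probability p. Expected payoff against 1: 7p + 6(1−p) = p + 6; against 2: 4p + 8(1−p) = −4p + 8.
Setting these equal: p + 6 = −4p + 8 ⇒ 5p = 2 ⇒ p = 2/5, and the value is (1)·(2/5) + 6 = 32/5.
For Column: with q = P(1), equating A's and C's payoffs gives 3q + 4 = −2q + 8 ⇒ q = 4/5.

3/5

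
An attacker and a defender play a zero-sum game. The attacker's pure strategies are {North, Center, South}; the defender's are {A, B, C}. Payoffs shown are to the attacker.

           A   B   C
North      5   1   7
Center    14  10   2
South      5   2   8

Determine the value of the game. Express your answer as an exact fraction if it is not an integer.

Row minima: North → 1, Center → 2, South → 2; maximin = 2.
Column maxima: A → 14, B → 10, C → 8; minimax = 8.
2 ≠ 8, so there is no saddle point; optimal play is mixed.
A is strictly dominated by B (it gives the attacker strictly more in every row), so the defender never plays it.
With A eliminated, North is strictly dominated by South (South gives the attacker strictly more in every remaining column), so the attacker never plays it.
On the remaining 2×2 (Center, South vs B, C):
Let the attacker play Center with probability p. Expected payoff against B: 10p + 2(1−p) = 8p + 2; against C: 2p + 8(1−p) = −6p + 8.
Setting these equal: 8p + 2 = −6p + 8 ⇒ 14p = 6 ⇒ p = 3/7, and the value is (8)·(3/7) + 2 = 38/7.
For the defender: with q = P(B), equating Center's and South's payoffs gives 8q + 2 = −6q + 8 ⇒ q = 3/7.

38/7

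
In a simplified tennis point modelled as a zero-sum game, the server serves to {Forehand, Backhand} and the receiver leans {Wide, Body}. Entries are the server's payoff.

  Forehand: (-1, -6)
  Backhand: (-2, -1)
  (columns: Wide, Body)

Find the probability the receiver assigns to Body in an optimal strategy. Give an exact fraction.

1/6

Row minima: Forehand → -6, Backhand → -2; maximin = -2.
Column maxima: Wide → -1, Body → -1; minimax = -1.
-2 ≠ -1, so there is no saddle point; optimal play is mixed.
Let the server play Forehand with probability p. Expected payoff against Wide: (-1)p + (-2)(1−p) = p − 2; against Body: (-6)p + (-1)(1−p) = −5p − 1.
Setting these equal: p − 2 = −5p − 1 ⇒ 6p = 1 ⇒ p = 1/6, and the value is (1)·(1/6) − 2 = -11/6.
For the receiver: with q = P(Wide), equating Forehand's and Backhand's payoffs gives 5q − 6 = −q − 1 ⇒ q = 5/6.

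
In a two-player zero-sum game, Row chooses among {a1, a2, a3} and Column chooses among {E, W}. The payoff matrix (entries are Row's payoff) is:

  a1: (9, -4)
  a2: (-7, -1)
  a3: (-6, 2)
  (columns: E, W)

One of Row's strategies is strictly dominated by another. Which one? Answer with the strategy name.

a2

a3 gives a strictly higher payoff than a2 against every column: -6 > -7, 2 > -1.
So a2 is strictly dominated and Row never plays it.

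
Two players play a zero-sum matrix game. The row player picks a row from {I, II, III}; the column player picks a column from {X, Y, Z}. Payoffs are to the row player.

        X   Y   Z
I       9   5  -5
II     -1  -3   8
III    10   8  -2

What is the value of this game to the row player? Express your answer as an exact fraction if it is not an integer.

Row minima: I → -5, II → -3, III → -2; maximin = -2.
Column maxima: X → 10, Y → 8, Z → 8; minimax = 8.
-2 ≠ 8, so there is no saddle point; optimal play is mixed.
I is strictly dominated by III, so the row player never plays it.
X is strictly dominated by Y (it gives the row player strictly more in every row), so the column player never plays it.
On the remaining 2×2 (II, III vs Y, Z):
Let the row player play II with probability p. Expected payoff against Y: (-3)p + 8(1−p) = −11p + 8; against Z: 8p + (-2)(1−p) = 10p − 2.
Setting these equal: −11p + 8 = 10p − 2 ⇒ −21p = -10 ⇒ p = 10/21, and the value is (-11)·(10/21) + 8 = 58/21.
For the column player: with q = P(Y), equating II's and III's payoffs gives −11q + 8 = 10q − 2 ⇒ q = 10/21.

58/21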